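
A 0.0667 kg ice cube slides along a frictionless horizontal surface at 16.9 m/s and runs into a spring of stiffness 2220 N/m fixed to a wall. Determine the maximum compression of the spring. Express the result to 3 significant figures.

Conservation of energy between contact and max compression: ½mv² = ½kx²
x = v√(m/k) = 16.9 × √(0.0667/2220) = 0.09263 m

x = 0.0926 m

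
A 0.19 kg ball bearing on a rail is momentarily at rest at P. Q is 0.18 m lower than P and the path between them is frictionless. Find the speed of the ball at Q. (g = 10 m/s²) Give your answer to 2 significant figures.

v = 1.9 m/s

Mechanical energy is conserved (no friction): mgh = ½mv²
The mass cancels from both sides.
v = √(2gh) = √(2 × 10 × 0.18) = √3.6000 = 1.897 m/s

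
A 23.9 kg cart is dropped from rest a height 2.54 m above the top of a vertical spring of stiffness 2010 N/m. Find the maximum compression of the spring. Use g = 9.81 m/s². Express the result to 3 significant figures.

x = 0.895 m

Let x be the compression. The total drop is H + x, and the cart is instantaneously at rest at max compression, so energy conservation gives:
mg(H + x) = ½kx²
½(2010)x² − (23.9)(9.81)x − (23.9)(9.81)(2.54) = 0
1005x² − 234.5x − 595.5 = 0
x = [234.5 + √(54971 + 2.3940e+06)]/(2 × 1005) = 0.8952 m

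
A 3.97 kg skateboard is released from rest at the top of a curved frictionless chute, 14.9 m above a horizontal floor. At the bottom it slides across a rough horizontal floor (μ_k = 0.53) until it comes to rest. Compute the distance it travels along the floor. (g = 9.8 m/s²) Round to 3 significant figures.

d = 28.1 m

Energy at the top = energy at the end + work done against friction:
At rest all PE has been dissipated by friction: mgh = μ_k m g d
d = h/μ_k = 14.9/0.53 = 28.11 m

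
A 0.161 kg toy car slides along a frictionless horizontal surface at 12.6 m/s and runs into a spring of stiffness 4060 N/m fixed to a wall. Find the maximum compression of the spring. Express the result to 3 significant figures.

x = 0.0793 m

At max compression the car is momentarily at rest: ½mv² = ½kx²
x = v√(m/k) = 12.6 × √(0.161/4060) = 0.07935 m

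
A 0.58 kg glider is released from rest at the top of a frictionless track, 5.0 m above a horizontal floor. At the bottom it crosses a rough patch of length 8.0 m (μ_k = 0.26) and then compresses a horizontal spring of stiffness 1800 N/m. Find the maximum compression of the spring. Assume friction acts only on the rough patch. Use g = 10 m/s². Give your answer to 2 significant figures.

Initial energy: E₁ = mgh = (0.58)(10)(5.0) = 29.000 J
Friction removes W_f = μ_k mg d = (0.26)(0.58)(10)(8.0) = 12.06 J
Energy reaching the spring: E = 29.000 − 12.06 = 16.936 J
At max compression ½kx² = E ⇒ x = √(2E/k) = √(2 × 16.936/1800) = 0.1372 m

x = 0.14 m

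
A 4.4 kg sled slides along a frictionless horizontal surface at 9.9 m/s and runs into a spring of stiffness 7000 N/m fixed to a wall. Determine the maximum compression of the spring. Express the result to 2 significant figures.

At max compression the sled is momentarily at rest: ½mv² = ½kx²
x = v√(m/k) = 9.9 × √(4.4/7000) = 0.2482 m

x = 0.25 m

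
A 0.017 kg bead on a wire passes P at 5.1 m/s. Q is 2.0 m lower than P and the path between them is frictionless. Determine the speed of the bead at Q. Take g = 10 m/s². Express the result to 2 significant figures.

v = 8.1 m/s

Equating total energy at the two states: ½mv₀² + mgh = ½mv²
v² = v₀² + 2gh = (5.1)² + 2(10)(2.0) = 66.010
v = √66.010 = 8.125 m/s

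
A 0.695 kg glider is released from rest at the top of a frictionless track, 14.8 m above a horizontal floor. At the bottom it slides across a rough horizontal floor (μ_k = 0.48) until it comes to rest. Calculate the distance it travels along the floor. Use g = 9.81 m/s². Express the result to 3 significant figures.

d = 30.8 m

Energy bookkeeping (friction removes W_f = μ_k N d):
At rest all PE has been dissipated by friction: mgh = μ_k m g d
d = h/μ_k = 14.8/0.48 = 30.83 m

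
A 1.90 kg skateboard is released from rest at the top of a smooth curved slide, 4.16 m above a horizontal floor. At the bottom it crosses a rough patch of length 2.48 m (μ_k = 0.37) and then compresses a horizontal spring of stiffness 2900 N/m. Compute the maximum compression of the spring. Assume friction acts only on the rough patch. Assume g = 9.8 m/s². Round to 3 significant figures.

x = 0.204 m

Initial energy: E₁ = mgh = (1.90)(9.8)(4.16) = 77.459 J
Friction removes W_f = μ_k mg d = (0.37)(1.90)(9.8)(2.48) = 17.09 J
Energy reaching the spring: E = 77.459 − 17.09 = 60.373 J
At max compression ½kx² = E ⇒ x = √(2E/k) = √(2 × 60.373/2900) = 0.2041 m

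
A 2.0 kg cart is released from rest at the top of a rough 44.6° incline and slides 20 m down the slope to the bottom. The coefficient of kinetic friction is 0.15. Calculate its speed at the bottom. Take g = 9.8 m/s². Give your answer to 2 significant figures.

Energy: mgh = ½mv² + W_f, with h = L sinθ and W_f = μ_k (mg cosθ) L
mgh = mgL sinθ = (2.0)(9.8)(20)sin44.6° = 275.24 J
W_f = μ_k mg cosθ · L = (0.15)(2.0)(9.8)cos44.6°·20 = 41.87 J
½mv² = 275.24 − 41.87 = 233.38 J
v = √(2 × 233.38/2.0) = 15.28 m/s

v = 15 m/s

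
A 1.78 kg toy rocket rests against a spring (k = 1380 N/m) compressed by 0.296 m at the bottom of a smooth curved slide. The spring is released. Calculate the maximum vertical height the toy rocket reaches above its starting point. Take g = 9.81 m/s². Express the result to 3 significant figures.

Energy conservation from release to the highest point: ½kx² = mgh
h = kx²/(2mg) = (1380)(0.296)²/(2 × 1.78 × 9.81) = 3.462 m

h = 3.46 m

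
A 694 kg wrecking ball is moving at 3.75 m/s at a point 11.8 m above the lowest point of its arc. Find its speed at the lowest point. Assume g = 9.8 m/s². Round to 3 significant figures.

Mechanical energy is conserved (no friction): ½mv₀² + mgh = ½mv²
v² = v₀² + 2gh = (3.75)² + 2(9.8)(11.8) = 245.34
v = √245.34 = 15.66 m/s

v = 15.7 m/s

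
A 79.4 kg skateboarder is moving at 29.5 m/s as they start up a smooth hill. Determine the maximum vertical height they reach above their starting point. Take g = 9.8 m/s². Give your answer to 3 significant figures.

h = 44.4 m

Setting KE at the bottom equal to PE gained: ½mv² = mgh
h = v²/(2g) = 29.5²/(2 × 9.8) = 44.40 m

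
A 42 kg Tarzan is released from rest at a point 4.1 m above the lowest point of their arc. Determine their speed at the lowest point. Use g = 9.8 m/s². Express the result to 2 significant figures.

By conservation of mechanical energy, mgh = ½mv²
v = √(2gh) = √(2 × 9.8 × 4.1) = √80.360 = 8.964 m/s

v = 9.0 m/s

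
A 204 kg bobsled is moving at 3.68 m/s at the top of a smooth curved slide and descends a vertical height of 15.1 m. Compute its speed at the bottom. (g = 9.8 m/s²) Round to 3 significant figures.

Equating total energy at the two states: ½mv₀² + mgh = ½mv²
The mass cancels from both sides.
v² = v₀² + 2gh = (3.68)² + 2(9.8)(15.1) = 309.50
v = √309.50 = 17.59 m/s

v = 17.6 m/s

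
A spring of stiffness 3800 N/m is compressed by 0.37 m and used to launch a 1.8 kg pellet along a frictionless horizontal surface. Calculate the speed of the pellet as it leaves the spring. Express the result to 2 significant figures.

v = 17 m/s

Conservation of energy: ½kx² = ½mv²
v = x√(k/m) = 0.37 × √(3800/1.8) = 17.00 m/s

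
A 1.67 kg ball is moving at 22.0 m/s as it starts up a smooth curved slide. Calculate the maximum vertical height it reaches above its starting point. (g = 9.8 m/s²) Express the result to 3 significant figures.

h = 24.7 m

Setting KE at the bottom equal to PE gained: ½mv² = mgh
h = v²/(2g) = 22.0²/(2 × 9.8) = 24.69 m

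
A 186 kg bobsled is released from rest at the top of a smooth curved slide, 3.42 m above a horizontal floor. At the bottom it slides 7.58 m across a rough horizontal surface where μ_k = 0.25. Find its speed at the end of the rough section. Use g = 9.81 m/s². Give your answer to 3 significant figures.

v = 5.47 m/s

Energy bookkeeping (friction removes W_f = μ_k N d):
mgh = ½mv² + μ_k m g d
W_f = μ_k mg d = (0.25)(186)(9.81)(7.58) = 3458 J
½mv² = mgh − W_f = 6240.3 − 3458 = 2782.6 J
v = √(2 × 2782.6/186) = 5.470 m/s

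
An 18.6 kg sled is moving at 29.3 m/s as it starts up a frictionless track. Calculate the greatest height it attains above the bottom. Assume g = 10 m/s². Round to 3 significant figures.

h = 42.9 m

By energy conservation, ½mv² = mgh
h = v²/(2g) = 29.3²/(2 × 10) = 42.92 m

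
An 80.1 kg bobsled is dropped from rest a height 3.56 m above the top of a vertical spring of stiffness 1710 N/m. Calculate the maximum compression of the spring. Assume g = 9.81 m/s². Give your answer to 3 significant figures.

Let x be the compression. The total drop is H + x, and the bobsled is instantaneously at rest at max compression, so energy conservation gives:
mg(H + x) = ½kx²
½(1710)x² − (80.1)(9.81)x − (80.1)(9.81)(3.56) = 0
855.0x² − 785.8x − 2797 = 0
x = [785.8 + √(617452 + 9.5670e+06)]/(2 × 855.0) = 2.326 m

x = 2.33 m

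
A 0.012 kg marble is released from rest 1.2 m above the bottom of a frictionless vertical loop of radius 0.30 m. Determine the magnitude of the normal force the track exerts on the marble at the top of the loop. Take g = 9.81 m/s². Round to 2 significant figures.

N = 0.35 N

Energy from release to top (height 2r): mgh = ½mv_top² + mg(2r)
v_top² = 2g(h − 2r) = 2(9.81)(1.2 − 0.6000) = 11.772 m²/s²
At the top, both N and weight point toward the centre: N + mg = mv_top²/r
N = m(v_top²/r − g) = 0.012(11.772/0.30 − 9.81) = 0.3532 N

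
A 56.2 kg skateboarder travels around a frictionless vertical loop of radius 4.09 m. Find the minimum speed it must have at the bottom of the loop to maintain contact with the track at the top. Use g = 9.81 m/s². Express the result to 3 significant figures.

v = 14.2 m/s

At the top: mg = mv_top²/r ⇒ v_top² = gr = 40.12 m²/s²
Energy from bottom to top (height 2r): ½mv_bot² = ½mv_top² + mg(2r)
v_bot² = gr + 4gr = 5gr = 200.6
v_bot = √(5gr) = 14.16 m/s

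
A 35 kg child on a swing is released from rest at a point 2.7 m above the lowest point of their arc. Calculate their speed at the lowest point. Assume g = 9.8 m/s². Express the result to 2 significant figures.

v = 7.3 m/s

Equating total energy at the two states: mgh = ½mv²
The mass cancels from both sides.
v = √(2gh) = √(2 × 9.8 × 2.7) = √52.920 = 7.275 m/s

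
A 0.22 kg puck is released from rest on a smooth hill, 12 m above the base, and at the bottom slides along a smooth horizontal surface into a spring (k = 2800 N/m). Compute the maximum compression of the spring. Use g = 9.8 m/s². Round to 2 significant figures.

Energy conservation (no friction) from release to max compression: mgh = ½kx²
x = √(2mgh/k) = √(2 × 0.22 × 9.8 × 12 / 2800) = 0.1359 m

x = 0.14 m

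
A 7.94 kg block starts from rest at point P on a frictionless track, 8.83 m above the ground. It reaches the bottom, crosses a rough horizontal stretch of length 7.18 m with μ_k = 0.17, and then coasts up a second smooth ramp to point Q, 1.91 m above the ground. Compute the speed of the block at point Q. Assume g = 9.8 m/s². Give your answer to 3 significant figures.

Energy at P: mgh₁ = (7.94)(9.8)(8.83) = 687.08 J
Friction loss: W_f = μ_k mg d = 94.98 J
At Q: ½mv² + mgh₂ = mgh₁ − W_f
½mv² = 687.08 − 94.98 − 148.62 = 443.48 J
v = √(2 × 443.48/7.94) = 10.57 m/s

v = 10.6 m/s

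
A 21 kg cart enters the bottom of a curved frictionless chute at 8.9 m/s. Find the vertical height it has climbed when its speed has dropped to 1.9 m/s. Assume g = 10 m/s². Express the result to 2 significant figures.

Energy balance between the two points: ½mv₁² = ½mv₂² + mgh
h = (v₁² − v₂²)/(2g) = (8.9² − 1.9²)/(2 × 10) = 3.780 m

h = 3.8 m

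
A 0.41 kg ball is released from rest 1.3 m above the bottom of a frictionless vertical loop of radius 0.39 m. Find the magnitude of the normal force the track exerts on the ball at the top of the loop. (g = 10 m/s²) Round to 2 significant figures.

Energy from release to top (height 2r): mgh = ½mv_top² + mg(2r)
v_top² = 2g(h − 2r) = 2(10)(1.3 − 0.7800) = 10.400 m²/s²
At the top, both N and weight point toward the centre: N + mg = mv_top²/r
N = m(v_top²/r − g) = 0.41(10.400/0.39 − 10) = 6.833 N

N = 6.8 N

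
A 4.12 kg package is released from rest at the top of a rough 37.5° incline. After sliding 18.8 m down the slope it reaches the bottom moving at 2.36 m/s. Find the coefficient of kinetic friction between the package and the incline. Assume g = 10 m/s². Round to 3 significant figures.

The energy dissipated by friction is the PE lost minus the KE gained:
mgL sinθ = 471.52 J; ½mv² = 11.473 J
W_f = 471.52 − 11.473 = 460.0 J
μ_k = W_f/(mg cosθ · L) = 460.0/(32.69 × 18.8) = 0.7487

μ_k = 0.749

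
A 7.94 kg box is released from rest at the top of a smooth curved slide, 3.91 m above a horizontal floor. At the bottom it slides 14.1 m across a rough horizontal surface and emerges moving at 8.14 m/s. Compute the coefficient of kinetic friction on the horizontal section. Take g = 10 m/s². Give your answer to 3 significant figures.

Applying the work–energy principle:
mgh = ½mv² + μ_k m g d
mgh = 310.45 J; ½mv² = 263.05 J
W_f = 310.45 − 263.05 = 47.40 J
μ_k = W_f/(mg·d) = 47.40/(79.40 × 14.1) = 0.04234

μ_k = 0.0423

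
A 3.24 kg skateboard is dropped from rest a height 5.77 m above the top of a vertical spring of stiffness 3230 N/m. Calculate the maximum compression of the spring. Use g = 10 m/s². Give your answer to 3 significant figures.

Measuring PE from the top of the relaxed spring, at max compression the skateboard has dropped H + x with zero KE, so:
mg(H + x) = ½kx²
½(3230)x² − (3.24)(10)x − (3.24)(10)(5.77) = 0
1615x² − 32.40x − 186.9 = 0
x = [32.40 + √(1050 + 1.2077e+06)]/(2 × 1615) = 0.3504 m

x = 0.350 m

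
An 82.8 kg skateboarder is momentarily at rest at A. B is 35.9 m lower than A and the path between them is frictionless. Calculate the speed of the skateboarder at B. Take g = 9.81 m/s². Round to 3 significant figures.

Energy conservation between the two points: mgh = ½mv²
v = √(2gh) = √(2 × 9.81 × 35.9) = √704.36 = 26.54 m/s

v = 26.5 m/s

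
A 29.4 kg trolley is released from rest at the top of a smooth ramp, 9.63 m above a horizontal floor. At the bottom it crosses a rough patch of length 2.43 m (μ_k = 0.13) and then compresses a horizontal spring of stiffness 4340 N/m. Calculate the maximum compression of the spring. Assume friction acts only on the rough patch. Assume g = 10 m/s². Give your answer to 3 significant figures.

x = 1.12 m

Initial energy: E₁ = mgh = (29.4)(10)(9.63) = 2831.2 J
Friction removes W_f = μ_k mg d = (0.13)(29.4)(10)(2.43) = 92.87 J
Energy reaching the spring: E = 2831.2 − 92.87 = 2738.3 J
At max compression ½kx² = E ⇒ x = √(2E/k) = √(2 × 2738.3/4340) = 1.123 m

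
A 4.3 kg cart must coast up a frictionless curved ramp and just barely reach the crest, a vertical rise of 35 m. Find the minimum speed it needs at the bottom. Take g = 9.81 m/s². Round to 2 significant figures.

v = 26 m/s

At the top it is momentarily at rest, so all KE converts to PE: ½mv² = mgh
v = √(2gh) = √(2 × 9.81 × 35) = 26.20 m/s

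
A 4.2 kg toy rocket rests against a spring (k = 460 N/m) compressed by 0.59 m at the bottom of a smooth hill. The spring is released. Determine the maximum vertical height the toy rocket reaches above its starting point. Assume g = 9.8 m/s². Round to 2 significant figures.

h = 1.9 m

Energy conservation from release to the highest point: ½kx² = mgh
h = kx²/(2mg) = (460)(0.59)²/(2 × 4.2 × 9.8) = 1.945 m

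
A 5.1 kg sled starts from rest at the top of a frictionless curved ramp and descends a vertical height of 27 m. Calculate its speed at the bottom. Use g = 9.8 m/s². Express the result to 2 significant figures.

Equating total energy at the two states: mgh = ½mv²
The mass cancels from both sides.
v = √(2gh) = √(2 × 9.8 × 27) = √529.20 = 23.00 m/s

v = 23 m/s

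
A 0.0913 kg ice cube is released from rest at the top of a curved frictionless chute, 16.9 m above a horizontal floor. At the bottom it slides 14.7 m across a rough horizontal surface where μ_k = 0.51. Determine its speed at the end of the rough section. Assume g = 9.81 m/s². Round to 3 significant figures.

v = 13.6 m/s

Energy at the top = energy at the end + work done against friction:
mgh = ½mv² + μ_k m g d
W_f = μ_k mg d = (0.51)(0.0913)(9.81)(14.7) = 6.715 J
½mv² = mgh − W_f = 15.137 − 6.715 = 8.4218 J
v = √(2 × 8.4218/0.0913) = 13.58 m/s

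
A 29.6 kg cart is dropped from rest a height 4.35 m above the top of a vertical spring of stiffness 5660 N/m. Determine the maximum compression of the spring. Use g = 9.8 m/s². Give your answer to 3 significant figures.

x = 0.721 m

Let x be the compression. The total drop is H + x, and the cart is instantaneously at rest at max compression, so energy conservation gives:
mg(H + x) = ½kx²
½(5660)x² − (29.6)(9.8)x − (29.6)(9.8)(4.35) = 0
2830x² − 290.1x − 1262 = 0
x = [290.1 + √(84146 + 1.4284e+07)]/(2 × 2830) = 0.7210 m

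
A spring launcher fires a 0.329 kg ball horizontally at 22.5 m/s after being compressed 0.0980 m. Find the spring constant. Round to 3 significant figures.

Energy stored in the spring equals the launch KE: ½kx² = ½mv²
k = mv²/x² = (0.329)(22.5)²/(0.0980)² = 17342 N/m

k = 17300 N/m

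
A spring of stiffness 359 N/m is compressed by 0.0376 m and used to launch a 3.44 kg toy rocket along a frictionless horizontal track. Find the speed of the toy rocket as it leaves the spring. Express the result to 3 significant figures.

v = 0.384 m/s

The toy rocket leaves the spring when the spring is at natural length, so ½kx² = ½mv²
v = x√(k/m) = 0.0376 × √(359/3.44) = 0.3841 m/s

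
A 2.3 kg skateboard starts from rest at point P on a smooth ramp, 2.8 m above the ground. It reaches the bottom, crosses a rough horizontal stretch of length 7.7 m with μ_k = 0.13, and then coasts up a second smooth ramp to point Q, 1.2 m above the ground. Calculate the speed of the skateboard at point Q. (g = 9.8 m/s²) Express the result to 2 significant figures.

Energy at P: mgh₁ = (2.3)(9.8)(2.8) = 63.112 J
Friction loss: W_f = μ_k mg d = 22.56 J
At Q: ½mv² + mgh₂ = mgh₁ − W_f
½mv² = 63.112 − 22.56 − 27.048 = 13.501 J
v = √(2 × 13.501/2.3) = 3.426 m/s

v = 3.4 m/s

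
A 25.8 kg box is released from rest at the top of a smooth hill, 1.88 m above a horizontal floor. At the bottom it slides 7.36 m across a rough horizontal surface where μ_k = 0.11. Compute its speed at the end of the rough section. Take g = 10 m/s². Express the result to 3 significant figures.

Energy bookkeeping (friction removes W_f = μ_k N d):
mgh = ½mv² + μ_k m g d
W_f = μ_k mg d = (0.11)(25.8)(10)(7.36) = 208.9 J
½mv² = mgh − W_f = 485.04 − 208.9 = 276.16 J
v = √(2 × 276.16/25.8) = 4.627 m/s

v = 4.63 m/s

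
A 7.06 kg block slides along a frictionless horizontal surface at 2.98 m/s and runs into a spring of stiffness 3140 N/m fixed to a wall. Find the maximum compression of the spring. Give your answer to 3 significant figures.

All KE is stored as spring PE at maximum compression: ½mv² = ½kx²
x = v√(m/k) = 2.98 × √(7.06/3140) = 0.1413 m

x = 0.141 m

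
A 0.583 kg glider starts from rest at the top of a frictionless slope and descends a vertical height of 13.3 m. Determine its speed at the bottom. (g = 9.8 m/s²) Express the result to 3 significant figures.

v = 16.1 m/s

Energy conservation between the two points: mgh = ½mv²
v = √(2gh) = √(2 × 9.8 × 13.3) = √260.68 = 16.15 m/s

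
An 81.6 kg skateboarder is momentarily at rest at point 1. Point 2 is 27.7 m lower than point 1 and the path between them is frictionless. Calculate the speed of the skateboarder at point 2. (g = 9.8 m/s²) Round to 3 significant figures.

v = 23.3 m/s

Equating total energy at the two states: mgh = ½mv²
v = √(2gh) = √(2 × 9.8 × 27.7) = √542.92 = 23.30 m/s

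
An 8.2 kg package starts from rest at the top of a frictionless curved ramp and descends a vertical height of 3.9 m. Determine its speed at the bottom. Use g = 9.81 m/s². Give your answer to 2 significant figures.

v = 8.7 m/s

By conservation of mechanical energy, mgh = ½mv²
v = √(2gh) = √(2 × 9.81 × 3.9) = √76.518 = 8.747 m/s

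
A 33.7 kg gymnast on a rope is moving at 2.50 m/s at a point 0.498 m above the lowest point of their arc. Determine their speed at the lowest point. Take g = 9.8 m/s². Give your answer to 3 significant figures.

v = 4.00 m/s

By conservation of mechanical energy, ½mv₀² + mgh = ½mv²
v² = v₀² + 2gh = (2.50)² + 2(9.8)(0.498) = 16.011
v = √16.011 = 4.001 m/s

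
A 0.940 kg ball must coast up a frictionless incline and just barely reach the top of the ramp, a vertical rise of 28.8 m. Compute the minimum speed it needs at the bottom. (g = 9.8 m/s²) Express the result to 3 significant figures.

v = 23.8 m/s

At the top it is momentarily at rest, so all KE converts to PE: ½mv² = mgh
v = √(2gh) = √(2 × 9.8 × 28.8) = 23.76 m/s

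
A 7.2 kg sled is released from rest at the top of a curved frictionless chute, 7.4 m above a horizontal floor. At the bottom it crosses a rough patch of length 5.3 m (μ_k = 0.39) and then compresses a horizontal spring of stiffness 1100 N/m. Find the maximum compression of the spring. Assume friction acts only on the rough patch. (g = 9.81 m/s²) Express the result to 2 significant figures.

x = 0.83 m

Initial energy: E₁ = mgh = (7.2)(9.81)(7.4) = 522.68 J
Friction removes W_f = μ_k mg d = (0.39)(7.2)(9.81)(5.3) = 146.0 J
Energy reaching the spring: E = 522.68 − 146.0 = 376.68 J
At max compression ½kx² = E ⇒ x = √(2E/k) = √(2 × 376.68/1100) = 0.8276 m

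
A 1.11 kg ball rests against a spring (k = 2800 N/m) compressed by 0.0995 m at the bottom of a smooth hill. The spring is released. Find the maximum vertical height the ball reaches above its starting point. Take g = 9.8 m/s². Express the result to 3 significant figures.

Energy conservation from release to the highest point: ½kx² = mgh
h = kx²/(2mg) = (2800)(0.0995)²/(2 × 1.11 × 9.8) = 1.274 m

h = 1.27 m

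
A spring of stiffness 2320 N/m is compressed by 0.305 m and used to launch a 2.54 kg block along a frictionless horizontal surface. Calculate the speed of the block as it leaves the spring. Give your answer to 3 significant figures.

v = 9.22 m/s

Spring PE converts entirely to kinetic energy: ½kx² = ½mv²
v = x√(k/m) = 0.305 × √(2320/2.54) = 9.218 m/s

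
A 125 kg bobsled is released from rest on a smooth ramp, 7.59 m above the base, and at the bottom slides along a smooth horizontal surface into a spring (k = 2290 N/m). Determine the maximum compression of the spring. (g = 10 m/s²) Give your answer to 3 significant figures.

x = 2.88 m

Energy conservation (no friction) from release to max compression: mgh = ½kx²
x = √(2mgh/k) = √(2 × 125 × 10 × 7.59 / 2290) = 2.879 m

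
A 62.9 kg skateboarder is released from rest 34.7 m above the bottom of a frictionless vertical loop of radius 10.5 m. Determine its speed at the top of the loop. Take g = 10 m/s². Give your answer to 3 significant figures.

v = 16.6 m/s

Energy conservation: mgh = ½mv_top² + mg(2r)
v_top² = 2g(h − 2r) = 2(10)(34.7 − 21.00) = 274.0
v_top = 16.55 m/s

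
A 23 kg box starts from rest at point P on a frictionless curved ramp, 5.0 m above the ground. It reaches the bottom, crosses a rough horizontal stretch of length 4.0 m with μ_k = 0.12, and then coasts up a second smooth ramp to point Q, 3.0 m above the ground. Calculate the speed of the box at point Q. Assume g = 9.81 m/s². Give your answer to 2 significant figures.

Energy at P: mgh₁ = (23)(9.81)(5.0) = 1128.2 J
Friction loss: W_f = μ_k mg d = 108.3 J
At Q: ½mv² + mgh₂ = mgh₁ − W_f
½mv² = 1128.2 − 108.3 − 676.89 = 342.96 J
v = √(2 × 342.96/23) = 5.461 m/s

v = 5.5 m/s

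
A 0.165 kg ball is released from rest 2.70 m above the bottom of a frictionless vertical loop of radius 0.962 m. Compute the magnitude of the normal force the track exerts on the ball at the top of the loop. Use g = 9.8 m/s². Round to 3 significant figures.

Energy from release to top (height 2r): mgh = ½mv_top² + mg(2r)
v_top² = 2g(h − 2r) = 2(9.8)(2.70 − 1.924) = 15.210 m²/s²
At the top, both N and weight point toward the centre: N + mg = mv_top²/r
N = m(v_top²/r − g) = 0.165(15.210/0.962 − 9.8) = 0.9917 N

N = 0.992 N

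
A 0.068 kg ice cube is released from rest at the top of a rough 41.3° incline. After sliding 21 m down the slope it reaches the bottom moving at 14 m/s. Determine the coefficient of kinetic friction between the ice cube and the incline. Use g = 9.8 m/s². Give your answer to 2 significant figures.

μ_k = 0.24

mgh = ½mv² + μ_k (mg cosθ) L, with h = L sinθ
mgL sinθ = 9.2363 J; ½mv² = 6.6640 J
W_f = 9.2363 − 6.6640 = 2.572 J
μ_k = W_f/(mg cosθ · L) = 2.572/(0.5006 × 21) = 0.2447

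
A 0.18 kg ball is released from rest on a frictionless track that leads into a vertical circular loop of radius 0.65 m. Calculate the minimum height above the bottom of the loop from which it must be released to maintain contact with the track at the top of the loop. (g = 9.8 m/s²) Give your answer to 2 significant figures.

At the top, for minimum speed gravity alone supplies the centripetal force: mg = mv_top²/r ⇒ v_top² = gr = 6.370 m²/s²
Energy conservation from release height h to the top (height 2r): mgh = ½mv_top² + mg(2r)
h = v_top²/(2g) + 2r = r/2 + 2r = 5r/2 = 1.625 m

h = 1.6 m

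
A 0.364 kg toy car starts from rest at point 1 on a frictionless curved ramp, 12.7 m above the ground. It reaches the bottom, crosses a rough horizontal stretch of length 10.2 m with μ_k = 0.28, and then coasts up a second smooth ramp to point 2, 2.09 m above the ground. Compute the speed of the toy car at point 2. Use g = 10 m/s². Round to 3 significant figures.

Energy at 1: mgh₁ = (0.364)(10)(12.7) = 46.228 J
Friction loss: W_f = μ_k mg d = 10.40 J
At 2: ½mv² + mgh₂ = mgh₁ − W_f
½mv² = 46.228 − 10.40 − 7.6076 = 28.225 J
v = √(2 × 28.225/0.364) = 12.45 m/s

v = 12.5 m/s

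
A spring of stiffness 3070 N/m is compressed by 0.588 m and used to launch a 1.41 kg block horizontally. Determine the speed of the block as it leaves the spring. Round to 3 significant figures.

Spring PE converts entirely to kinetic energy: ½kx² = ½mv²
v = x√(k/m) = 0.588 × √(3070/1.41) = 27.44 m/s

v = 27.4 m/s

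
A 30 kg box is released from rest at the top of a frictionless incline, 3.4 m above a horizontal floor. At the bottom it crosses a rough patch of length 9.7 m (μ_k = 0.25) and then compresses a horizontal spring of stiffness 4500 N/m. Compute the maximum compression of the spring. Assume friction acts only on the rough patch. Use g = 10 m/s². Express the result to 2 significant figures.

x = 0.36 m

Initial energy: E₁ = mgh = (30)(10)(3.4) = 1020.0 J
Friction removes W_f = μ_k mg d = (0.25)(30)(10)(9.7) = 727.5 J
Energy reaching the spring: E = 1020.0 − 727.5 = 292.50 J
At max compression ½kx² = E ⇒ x = √(2E/k) = √(2 × 292.50/4500) = 0.3606 m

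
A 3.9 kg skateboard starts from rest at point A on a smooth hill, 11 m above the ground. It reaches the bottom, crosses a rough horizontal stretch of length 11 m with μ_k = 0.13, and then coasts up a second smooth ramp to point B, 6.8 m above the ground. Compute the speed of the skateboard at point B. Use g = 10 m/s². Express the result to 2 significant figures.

Energy at A: mgh₁ = (3.9)(10)(11) = 429.00 J
Friction loss: W_f = μ_k mg d = 55.77 J
At B: ½mv² + mgh₂ = mgh₁ − W_f
½mv² = 429.00 − 55.77 − 265.20 = 108.03 J
v = √(2 × 108.03/3.9) = 7.443 m/s

v = 7.4 m/s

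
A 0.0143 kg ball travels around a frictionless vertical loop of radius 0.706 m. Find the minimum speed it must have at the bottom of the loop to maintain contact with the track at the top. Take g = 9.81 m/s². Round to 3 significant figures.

v = 5.88 m/s

At the top: mg = mv_top²/r ⇒ v_top² = gr = 6.926 m²/s²
Energy from bottom to top (height 2r): ½mv_bot² = ½mv_top² + mg(2r)
v_bot² = gr + 4gr = 5gr = 34.63
v_bot = √(5gr) = 5.885 m/s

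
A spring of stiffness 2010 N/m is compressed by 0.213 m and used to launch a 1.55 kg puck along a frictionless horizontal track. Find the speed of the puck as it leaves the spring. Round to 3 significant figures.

The puck leaves the spring when the spring is at natural length, so ½kx² = ½mv²
v = x√(k/m) = 0.213 × √(2010/1.55) = 7.670 m/s

v = 7.67 m/s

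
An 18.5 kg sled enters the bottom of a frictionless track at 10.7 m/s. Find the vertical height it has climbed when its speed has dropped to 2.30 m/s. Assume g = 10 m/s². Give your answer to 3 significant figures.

Conservation of energy: ½mv₁² = ½mv₂² + mgh
h = (v₁² − v₂²)/(2g) = (10.7² − 2.30²)/(2 × 10) = 5.460 m

h = 5.46 m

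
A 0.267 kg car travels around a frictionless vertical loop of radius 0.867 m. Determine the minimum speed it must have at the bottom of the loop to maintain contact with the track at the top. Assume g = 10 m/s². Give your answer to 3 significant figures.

At the top: mg = mv_top²/r ⇒ v_top² = gr = 8.670 m²/s²
Energy from bottom to top (height 2r): ½mv_bot² = ½mv_top² + mg(2r)
v_bot² = gr + 4gr = 5gr = 43.35
v_bot = √(5gr) = 6.584 m/s

v = 6.58 m/s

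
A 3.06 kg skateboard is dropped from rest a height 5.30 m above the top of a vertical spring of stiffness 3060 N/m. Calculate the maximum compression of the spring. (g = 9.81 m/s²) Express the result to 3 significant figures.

Let x be the compression. The total drop is H + x, and the skateboard is instantaneously at rest at max compression, so energy conservation gives:
mg(H + x) = ½kx²
½(3060)x² − (3.06)(9.81)x − (3.06)(9.81)(5.30) = 0
1530x² − 30.02x − 159.1 = 0
x = [30.02 + √(901.1 + 973683)]/(2 × 1530) = 0.3324 m

x = 0.332 m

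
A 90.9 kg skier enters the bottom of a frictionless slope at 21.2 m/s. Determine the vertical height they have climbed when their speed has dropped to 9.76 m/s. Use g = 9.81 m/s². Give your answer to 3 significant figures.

Conservation of energy: ½mv₁² = ½mv₂² + mgh
h = (v₁² − v₂²)/(2g) = (21.2² − 9.76²)/(2 × 9.81) = 18.05 m

h = 18.1 m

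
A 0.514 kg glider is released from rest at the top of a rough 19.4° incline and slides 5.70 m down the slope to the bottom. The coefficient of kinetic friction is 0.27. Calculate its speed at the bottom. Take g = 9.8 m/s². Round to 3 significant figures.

v = 2.94 m/s

Taking the bottom as reference, mgh = ½mv² + μ_k N L with h = L sinθ, N = mg cosθ:
mgh = mgL sinθ = (0.514)(9.8)(5.70)sin19.4° = 9.5370 J
W_f = μ_k mg cosθ · L = (0.27)(0.514)(9.8)cos19.4°·5.70 = 7.312 J
½mv² = 9.5370 − 7.312 = 2.2249 J
v = √(2 × 2.2249/0.514) = 2.942 m/s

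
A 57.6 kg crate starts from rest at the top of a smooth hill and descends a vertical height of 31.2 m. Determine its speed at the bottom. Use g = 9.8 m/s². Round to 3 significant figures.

Mechanical energy is conserved (no friction): mgh = ½mv²
v = √(2gh) = √(2 × 9.8 × 31.2) = √611.52 = 24.73 m/s

v = 24.7 m/s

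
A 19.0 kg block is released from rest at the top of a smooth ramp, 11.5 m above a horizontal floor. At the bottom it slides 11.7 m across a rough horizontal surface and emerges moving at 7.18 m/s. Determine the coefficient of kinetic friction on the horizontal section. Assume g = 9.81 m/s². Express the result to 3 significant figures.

μ_k = 0.758

Applying the work–energy principle:
mgh = ½mv² + μ_k m g d
mgh = 2143.5 J; ½mv² = 489.75 J
W_f = 2143.5 − 489.75 = 1654 J
μ_k = W_f/(mg·d) = 1654/(186.4 × 11.7) = 0.7583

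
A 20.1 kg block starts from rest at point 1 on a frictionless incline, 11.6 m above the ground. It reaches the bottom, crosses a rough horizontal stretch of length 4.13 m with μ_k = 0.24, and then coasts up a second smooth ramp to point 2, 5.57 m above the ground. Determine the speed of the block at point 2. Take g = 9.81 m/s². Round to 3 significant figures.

v = 9.94 m/s

Energy at 1: mgh₁ = (20.1)(9.81)(11.6) = 2287.3 J
Friction loss: W_f = μ_k mg d = 195.4 J
At 2: ½mv² + mgh₂ = mgh₁ − W_f
½mv² = 2287.3 − 195.4 − 1098.3 = 993.56 J
v = √(2 × 993.56/20.1) = 9.943 m/s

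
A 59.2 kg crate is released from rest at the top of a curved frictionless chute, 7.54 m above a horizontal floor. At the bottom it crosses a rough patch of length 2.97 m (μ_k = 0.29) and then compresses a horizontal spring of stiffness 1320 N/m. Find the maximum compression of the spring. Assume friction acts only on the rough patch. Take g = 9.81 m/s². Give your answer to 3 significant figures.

x = 2.42 m

Initial energy: E₁ = mgh = (59.2)(9.81)(7.54) = 4378.9 J
Friction removes W_f = μ_k mg d = (0.29)(59.2)(9.81)(2.97) = 500.2 J
Energy reaching the spring: E = 4378.9 − 500.2 = 3878.7 J
At max compression ½kx² = E ⇒ x = √(2E/k) = √(2 × 3878.7/1320) = 2.424 m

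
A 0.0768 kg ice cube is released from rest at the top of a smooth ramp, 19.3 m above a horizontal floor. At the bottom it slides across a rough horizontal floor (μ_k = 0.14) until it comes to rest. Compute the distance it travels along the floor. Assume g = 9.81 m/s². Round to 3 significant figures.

Applying the work–energy principle:
At rest all PE has been dissipated by friction: mgh = μ_k m g d
d = h/μ_k = 19.3/0.14 = 137.9 m

d = 138 m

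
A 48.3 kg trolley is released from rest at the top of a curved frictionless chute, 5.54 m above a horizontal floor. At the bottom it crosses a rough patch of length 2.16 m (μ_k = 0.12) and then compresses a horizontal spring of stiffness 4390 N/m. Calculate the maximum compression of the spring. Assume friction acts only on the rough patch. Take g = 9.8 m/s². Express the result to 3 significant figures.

x = 1.07 m

Initial energy: E₁ = mgh = (48.3)(9.8)(5.54) = 2622.3 J
Friction removes W_f = μ_k mg d = (0.12)(48.3)(9.8)(2.16) = 122.7 J
Energy reaching the spring: E = 2622.3 − 122.7 = 2499.6 J
At max compression ½kx² = E ⇒ x = √(2E/k) = √(2 × 2499.6/4390) = 1.067 m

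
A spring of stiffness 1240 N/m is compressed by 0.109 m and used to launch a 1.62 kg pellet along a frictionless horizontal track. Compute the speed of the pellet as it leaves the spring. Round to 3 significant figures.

v = 3.02 m/s

The pellet leaves the spring when the spring is at natural length, so ½kx² = ½mv²
v = x√(k/m) = 0.109 × √(1240/1.62) = 3.016 m/s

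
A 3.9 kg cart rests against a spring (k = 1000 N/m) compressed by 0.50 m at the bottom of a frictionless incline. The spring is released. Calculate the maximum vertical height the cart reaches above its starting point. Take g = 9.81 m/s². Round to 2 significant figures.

Energy conservation from release to the highest point: ½kx² = mgh
h = kx²/(2mg) = (1000)(0.50)²/(2 × 3.9 × 9.81) = 3.267 m

h = 3.3 m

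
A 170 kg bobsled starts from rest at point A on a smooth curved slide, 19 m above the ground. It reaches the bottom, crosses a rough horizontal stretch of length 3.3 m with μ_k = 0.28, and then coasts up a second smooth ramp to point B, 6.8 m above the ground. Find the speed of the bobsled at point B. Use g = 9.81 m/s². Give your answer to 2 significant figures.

Energy at A: mgh₁ = (170)(9.81)(19) = 31686 J
Friction loss: W_f = μ_k mg d = 1541 J
At B: ½mv² + mgh₂ = mgh₁ − W_f
½mv² = 31686 − 1541 − 11340 = 18805 J
v = √(2 × 18805/170) = 14.87 m/s

v = 15 m/s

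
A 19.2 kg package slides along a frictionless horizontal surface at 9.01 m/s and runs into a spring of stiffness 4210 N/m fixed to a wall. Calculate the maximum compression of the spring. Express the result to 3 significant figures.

At max compression the package is momentarily at rest: ½mv² = ½kx²
x = v√(m/k) = 9.01 × √(19.2/4210) = 0.6085 m

x = 0.608 m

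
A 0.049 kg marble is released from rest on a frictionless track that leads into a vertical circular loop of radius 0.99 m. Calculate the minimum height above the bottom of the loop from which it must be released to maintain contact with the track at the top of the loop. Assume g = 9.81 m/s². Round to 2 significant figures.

h = 2.5 m

At the top, for minimum speed gravity alone supplies the centripetal force: mg = mv_top²/r ⇒ v_top² = gr = 9.712 m²/s²
Energy conservation from release height h to the top (height 2r): mgh = ½mv_top² + mg(2r)
h = v_top²/(2g) + 2r = r/2 + 2r = 5r/2 = 2.475 m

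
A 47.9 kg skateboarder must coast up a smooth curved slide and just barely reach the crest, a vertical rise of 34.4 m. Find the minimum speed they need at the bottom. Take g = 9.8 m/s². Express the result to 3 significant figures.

v = 26.0 m/s

At the top they are momentarily at rest, so all KE converts to PE: ½mv² = mgh
v = √(2gh) = √(2 × 9.8 × 34.4) = 25.97 m/s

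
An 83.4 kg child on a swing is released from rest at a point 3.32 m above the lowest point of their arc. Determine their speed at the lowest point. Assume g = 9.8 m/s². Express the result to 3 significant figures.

v = 8.07 m/s

Energy conservation between the two points: mgh = ½mv²
v = √(2gh) = √(2 × 9.8 × 3.32) = √65.072 = 8.067 m/s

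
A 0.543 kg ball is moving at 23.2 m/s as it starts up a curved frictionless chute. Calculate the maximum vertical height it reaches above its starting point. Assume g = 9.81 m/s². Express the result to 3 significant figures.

Setting KE at the bottom equal to PE gained: ½mv² = mgh
h = v²/(2g) = 23.2²/(2 × 9.81) = 27.43 m

h = 27.4 m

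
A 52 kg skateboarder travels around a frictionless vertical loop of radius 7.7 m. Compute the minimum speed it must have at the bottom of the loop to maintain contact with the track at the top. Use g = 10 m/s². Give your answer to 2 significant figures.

v = 20 m/s

At the top: mg = mv_top²/r ⇒ v_top² = gr = 77.00 m²/s²
Energy from bottom to top (height 2r): ½mv_bot² = ½mv_top² + mg(2r)
v_bot² = gr + 4gr = 5gr = 385.0
v_bot = √(5gr) = 19.62 m/s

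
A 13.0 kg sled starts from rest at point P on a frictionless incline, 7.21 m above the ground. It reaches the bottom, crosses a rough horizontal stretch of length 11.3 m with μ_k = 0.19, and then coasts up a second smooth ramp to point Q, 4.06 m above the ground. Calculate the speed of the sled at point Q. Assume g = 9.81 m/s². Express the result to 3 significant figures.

Energy at P: mgh₁ = (13.0)(9.81)(7.21) = 919.49 J
Friction loss: W_f = μ_k mg d = 273.8 J
At Q: ½mv² + mgh₂ = mgh₁ − W_f
½mv² = 919.49 − 273.8 − 517.77 = 127.91 J
v = √(2 × 127.91/13.0) = 4.436 m/s

v = 4.44 m/s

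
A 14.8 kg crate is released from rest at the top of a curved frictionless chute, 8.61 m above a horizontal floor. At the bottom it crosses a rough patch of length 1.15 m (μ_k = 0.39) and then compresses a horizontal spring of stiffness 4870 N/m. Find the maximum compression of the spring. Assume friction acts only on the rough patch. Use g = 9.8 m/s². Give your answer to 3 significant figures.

Initial energy: E₁ = mgh = (14.8)(9.8)(8.61) = 1248.8 J
Friction removes W_f = μ_k mg d = (0.39)(14.8)(9.8)(1.15) = 65.05 J
Energy reaching the spring: E = 1248.8 − 65.05 = 1183.7 J
At max compression ½kx² = E ⇒ x = √(2E/k) = √(2 × 1183.7/4870) = 0.6972 m

x = 0.697 m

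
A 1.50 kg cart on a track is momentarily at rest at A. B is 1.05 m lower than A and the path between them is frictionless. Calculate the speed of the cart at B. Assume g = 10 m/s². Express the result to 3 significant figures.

Mechanical energy is conserved (no friction): mgh = ½mv²
v = √(2gh) = √(2 × 10 × 1.05) = √21.000 = 4.583 m/s

v = 4.58 m/s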